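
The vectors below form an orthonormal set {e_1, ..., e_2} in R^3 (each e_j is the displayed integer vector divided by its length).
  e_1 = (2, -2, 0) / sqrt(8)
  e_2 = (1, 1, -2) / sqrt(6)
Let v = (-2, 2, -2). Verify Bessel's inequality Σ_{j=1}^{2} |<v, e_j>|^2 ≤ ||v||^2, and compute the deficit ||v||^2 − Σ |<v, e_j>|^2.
Σ |<v, e_j>|^2 = 32/3; ||v||^2 = 12; deficit = 4/3

Write each e_j = u_j / sqrt(<u_j, u_j>) where u_j is the displayed integer vector. Then <v, e_j> = <v, u_j> / sqrt(<u_j, u_j>), so |<v, e_j>|^2 = <v, u_j>^2 / <u_j, u_j>.
Coefficients: <v, e_1> = -8/sqrt(8), <v, e_2> = 4/sqrt(6).
Square and sum: Σ |<v, e_j>|^2 = 32/3.
Compute ||v||^2 = v·v = 12.
Deficit = 12 − 32/3 = 4/3 ≥ 0, confirming Bessel's inequality. (The deficit equals ||v − Σ <v,e_j> e_j||^2, the squared distance from v to span{e_j}.)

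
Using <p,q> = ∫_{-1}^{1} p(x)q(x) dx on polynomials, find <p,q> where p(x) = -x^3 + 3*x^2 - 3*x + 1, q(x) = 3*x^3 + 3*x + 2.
<p,q> = -128/35

Expand the product: p(x)·q(x) = -3*x^6 + 9*x^5 - 12*x^4 + 10*x^3 - 3*x^2 - 3*x + 2.
∫_{-1}^{1} of each monomial x^k gives [2/(k+1) if k even, 0 if k odd]. Integrating term-by-term (or equivalently evaluating the antiderivative F(x) = -3*x^7/7 + 3*x^6/2 - 12*x^5/5 + 5*x^4/2 - x^3 - 3*x^2/2 + 2*x at the endpoints):
  F(1) − F(−1) = 47/70 − (303/70) = -128/35.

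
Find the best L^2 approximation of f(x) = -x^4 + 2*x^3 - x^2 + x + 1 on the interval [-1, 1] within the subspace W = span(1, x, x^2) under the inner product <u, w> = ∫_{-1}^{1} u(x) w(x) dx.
g(x) = -13*x^2/7 + 11*x/5 + 38/35

The best approximation g ∈ W is the orthogonal projection of f onto W. Writing g = a_0 + a_1 x + a_2 x^2, the coefficients solve the normal equations G · a = b where
  G_{ij} = <φ_i, φ_j> and b_i = <f, φ_i>, with φ_0 = 1, φ_1 = x, φ_2 = x^2.
G =
  [2, 0, 2/3]
  [0, 2/3, 0]
  [2/3, 0, 2/5],
b = (14/15, 22/15, -2/105).
Solving gives a_0 = 38/35, a_1 = 11/5, a_2 = -13/7, so
  g(x) = -13*x^2/7 + 11*x/5 + 38/35.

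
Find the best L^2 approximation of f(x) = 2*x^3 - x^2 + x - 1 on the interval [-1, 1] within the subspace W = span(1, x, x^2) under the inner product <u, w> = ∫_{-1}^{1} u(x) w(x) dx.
g(x) = -x^2 + 11*x/5 - 1

The best approximation g ∈ W is the orthogonal projection of f onto W. Writing g = a_0 + a_1 x + a_2 x^2, the coefficients solve the normal equations G · a = b where
  G_{ij} = <φ_i, φ_j> and b_i = <f, φ_i>, with φ_0 = 1, φ_1 = x, φ_2 = x^2.
G =
  [2, 0, 2/3]
  [0, 2/3, 0]
  [2/3, 0, 2/5],
b = (-8/3, 22/15, -16/15).
Solving gives a_0 = -1, a_1 = 11/5, a_2 = -1, so
  g(x) = -x^2 + 11*x/5 - 1.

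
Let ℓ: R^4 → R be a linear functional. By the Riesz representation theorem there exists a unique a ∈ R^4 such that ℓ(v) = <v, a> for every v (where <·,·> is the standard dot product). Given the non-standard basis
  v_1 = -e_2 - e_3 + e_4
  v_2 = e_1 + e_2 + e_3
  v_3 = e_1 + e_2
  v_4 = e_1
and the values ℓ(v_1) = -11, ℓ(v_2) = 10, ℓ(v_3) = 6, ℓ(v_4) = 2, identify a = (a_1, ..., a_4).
a = (2, 4, 4, -3)

Write a = (a_1, ..., a_4) in the standard basis. For each basis vector v_i, ℓ(v_i) = <v_i, a> is a linear equation in the a_j's. Collect the n equations into a matrix system V a = ℓ, where row i of V is v_i (expressed in the standard basis). Since V is invertible (lower-triangular with 1s on the diagonal, up to permutation), solve by back-substitution:
  V =
[[0, -1, -1, 1],
 [1, 1, 1, 0],
 [1, 1, 0, 0],
 [1, 0, 0, 0]]
  V a = (-11, 10, 6, 2)
Solving gives a = (2, 4, 4, -3).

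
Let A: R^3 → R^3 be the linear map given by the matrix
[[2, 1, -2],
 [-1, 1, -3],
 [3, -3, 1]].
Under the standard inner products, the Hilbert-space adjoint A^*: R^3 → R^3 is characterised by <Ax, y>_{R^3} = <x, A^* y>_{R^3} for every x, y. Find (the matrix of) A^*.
A^* = A^T =
[[2, -1, 3],
 [1, 1, -3],
 [-2, -3, 1]]

For real matrices with standard dot products, the defining identity <Ax, y> = <x, A^* y> gives (Ax)^T y = x^T (A^*) y, i.e. x^T A^T y = x^T (A^*) y. Since this holds for all x, y, we must have A^* = A^T. Therefore
A^* =
[[2, -1, 3],
 [1, 1, -3],
 [-2, -3, 1]].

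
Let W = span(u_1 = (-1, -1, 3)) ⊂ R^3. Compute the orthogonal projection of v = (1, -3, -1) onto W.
proj_W(v) = (1/11, 1/11, -3/11)

Set up U = [u_1 | ... | u_1] ∈ R^(3×1). The projector onto W = col(U) is P = U (U^T U)^(-1) U^T.
Compute U^T U =
  [11],
and U^T v = (-1).
Solve U^T U · c = U^T v for the coefficients: c = (-1/11). The projection is proj_W(v) = U c.
Check: (v - proj_W(v)) · u_1 = 0  (should be 0).
Result: proj_W(v) = (1/11, 1/11, -3/11).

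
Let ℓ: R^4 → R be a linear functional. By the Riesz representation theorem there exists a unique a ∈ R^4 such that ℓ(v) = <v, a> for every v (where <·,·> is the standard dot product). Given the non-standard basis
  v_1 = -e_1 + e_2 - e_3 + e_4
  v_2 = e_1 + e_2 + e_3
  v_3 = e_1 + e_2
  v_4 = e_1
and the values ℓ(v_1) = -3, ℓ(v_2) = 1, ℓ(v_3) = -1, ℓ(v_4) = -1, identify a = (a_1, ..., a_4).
a = (-1, 0, 2, -2)

Write a = (a_1, ..., a_4) in the standard basis. For each basis vector v_i, ℓ(v_i) = <v_i, a> is a linear equation in the a_j's. Collect the n equations into a matrix system V a = ℓ, where row i of V is v_i (expressed in the standard basis). Since V is invertible (lower-triangular with 1s on the diagonal, up to permutation), solve by back-substitution:
  V =
[[-1, 1, -1, 1],
 [1, 1, 1, 0],
 [1, 1, 0, 0],
 [1, 0, 0, 0]]
  V a = (-3, 1, -1, -1)
Solving gives a = (-1, 0, 2, -2).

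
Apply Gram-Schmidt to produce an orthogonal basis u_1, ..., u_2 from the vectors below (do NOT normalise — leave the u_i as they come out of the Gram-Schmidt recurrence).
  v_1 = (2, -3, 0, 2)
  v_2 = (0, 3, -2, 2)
Orthogonal basis:
  u_1 = (2, -3, 0, 2)
  u_2 = (10/17, 36/17, -2, 44/17)

Apply the Gram-Schmidt recurrence
  u_1 = v_1
  u_i = v_i − Σ_{j<i} ((v_i · u_j) / (u_j · u_j)) · u_j.

Step by step this gives:
  u_1 = (2, -3, 0, 2)
  u_2 = (10/17, 36/17, -2, 44/17)

Orthogonality check:
  u_2 · u_1 = 0 (should be 0)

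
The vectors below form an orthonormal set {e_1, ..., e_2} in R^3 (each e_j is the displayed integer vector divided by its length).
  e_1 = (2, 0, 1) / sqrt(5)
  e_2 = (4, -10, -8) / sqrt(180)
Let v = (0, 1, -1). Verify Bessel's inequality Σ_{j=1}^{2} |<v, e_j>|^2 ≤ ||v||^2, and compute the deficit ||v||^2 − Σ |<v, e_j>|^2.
Σ |<v, e_j>|^2 = 2/9; ||v||^2 = 2; deficit = 16/9

Write each e_j = u_j / sqrt(<u_j, u_j>) where u_j is the displayed integer vector. Then <v, e_j> = <v, u_j> / sqrt(<u_j, u_j>), so |<v, e_j>|^2 = <v, u_j>^2 / <u_j, u_j>.
Coefficients: <v, e_1> = -1/sqrt(5), <v, e_2> = -2/sqrt(180).
Square and sum: Σ |<v, e_j>|^2 = 2/9.
Compute ||v||^2 = v·v = 2.
Deficit = 2 − 2/9 = 16/9 ≥ 0, confirming Bessel's inequality. (The deficit equals ||v − Σ <v,e_j> e_j||^2, the squared distance from v to span{e_j}.)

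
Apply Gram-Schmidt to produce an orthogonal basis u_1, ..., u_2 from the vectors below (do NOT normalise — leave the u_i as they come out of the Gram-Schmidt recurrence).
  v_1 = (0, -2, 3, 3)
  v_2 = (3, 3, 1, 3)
Orthogonal basis:
  u_1 = (0, -2, 3, 3)
  u_2 = (3, 39/11, 2/11, 24/11)

Apply the Gram-Schmidt recurrence
  u_1 = v_1
  u_i = v_i − Σ_{j<i} ((v_i · u_j) / (u_j · u_j)) · u_j.

Step by step this gives:
  u_1 = (0, -2, 3, 3)
  u_2 = (3, 39/11, 2/11, 24/11)

Orthogonality check:
  u_2 · u_1 = 0 (should be 0)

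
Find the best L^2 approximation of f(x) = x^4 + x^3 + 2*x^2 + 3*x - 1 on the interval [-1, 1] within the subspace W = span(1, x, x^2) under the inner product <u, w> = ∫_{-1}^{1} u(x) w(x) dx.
g(x) = 20*x^2/7 + 18*x/5 - 38/35

The best approximation g ∈ W is the orthogonal projection of f onto W. Writing g = a_0 + a_1 x + a_2 x^2, the coefficients solve the normal equations G · a = b where
  G_{ij} = <φ_i, φ_j> and b_i = <f, φ_i>, with φ_0 = 1, φ_1 = x, φ_2 = x^2.
G =
  [2, 0, 2/3]
  [0, 2/3, 0]
  [2/3, 0, 2/5],
b = (-4/15, 12/5, 44/105).
Solving gives a_0 = -38/35, a_1 = 18/5, a_2 = 20/7, so
  g(x) = 20*x^2/7 + 18*x/5 - 38/35.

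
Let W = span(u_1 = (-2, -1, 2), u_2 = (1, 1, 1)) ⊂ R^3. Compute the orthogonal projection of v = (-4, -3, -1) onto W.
proj_W(v) = (-101/26, -41/13, -25/26)

Set up U = [u_1 | ... | u_2] ∈ R^(3×2). The projector onto W = col(U) is P = U (U^T U)^(-1) U^T.
Compute U^T U =
  [9, -1]
  [-1, 3],
and U^T v = (9, -8).
Solve U^T U · c = U^T v for the coefficients: c = (19/26, -63/26). The projection is proj_W(v) = U c.
Check: (v - proj_W(v)) · u_1 = 0  (should be 0).
Check: (v - proj_W(v)) · u_2 = 0  (should be 0).
Result: proj_W(v) = (-101/26, -41/13, -25/26).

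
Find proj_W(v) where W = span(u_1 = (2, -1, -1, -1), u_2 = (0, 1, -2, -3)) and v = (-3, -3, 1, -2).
proj_W(v) = (-32/41, 47/82, 1/41, -13/82)

Set up U = [u_1 | ... | u_2] ∈ R^(4×2). The projector onto W = col(U) is P = U (U^T U)^(-1) U^T.
Compute U^T U =
  [7, 4]
  [4, 14],
and U^T v = (-2, 1).
Solve U^T U · c = U^T v for the coefficients: c = (-16/41, 15/82). The projection is proj_W(v) = U c.
Check: (v - proj_W(v)) · u_1 = 0  (should be 0).
Check: (v - proj_W(v)) · u_2 = 0  (should be 0).
Result: proj_W(v) = (-32/41, 47/82, 1/41, -13/82).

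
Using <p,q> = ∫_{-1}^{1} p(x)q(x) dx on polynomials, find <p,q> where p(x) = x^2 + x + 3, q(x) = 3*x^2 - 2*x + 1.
<p,q> = 188/15

Expand the product: p(x)·q(x) = 3*x^4 + x^3 + 8*x^2 - 5*x + 3.
∫_{-1}^{1} of each monomial x^k gives [2/(k+1) if k even, 0 if k odd]. Integrating term-by-term (or equivalently evaluating the antiderivative F(x) = 3*x^5/5 + x^4/4 + 8*x^3/3 - 5*x^2/2 + 3*x at the endpoints):
  F(1) − F(−1) = 241/60 − (-511/60) = 188/15.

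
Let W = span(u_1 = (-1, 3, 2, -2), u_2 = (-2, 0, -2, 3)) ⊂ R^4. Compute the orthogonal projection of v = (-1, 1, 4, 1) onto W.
proj_W(v) = (-9/11, 219/121, 120/121, -107/121)

Set up U = [u_1 | ... | u_2] ∈ R^(4×2). The projector onto W = col(U) is P = U (U^T U)^(-1) U^T.
Compute U^T U =
  [18, -8]
  [-8, 17],
and U^T v = (10, -3).
Solve U^T U · c = U^T v for the coefficients: c = (73/121, 13/121). The projection is proj_W(v) = U c.
Check: (v - proj_W(v)) · u_1 = 0  (should be 0).
Check: (v - proj_W(v)) · u_2 = 0  (should be 0).
Result: proj_W(v) = (-9/11, 219/121, 120/121, -107/121).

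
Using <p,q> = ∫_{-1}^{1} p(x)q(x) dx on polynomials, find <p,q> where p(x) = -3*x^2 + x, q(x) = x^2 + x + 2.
<p,q> = -68/15

Expand the product: p(x)·q(x) = -3*x^4 - 2*x^3 - 5*x^2 + 2*x.
∫_{-1}^{1} of each monomial x^k gives [2/(k+1) if k even, 0 if k odd]. Integrating term-by-term (or equivalently evaluating the antiderivative F(x) = -3*x^5/5 - x^4/2 - 5*x^3/3 + x^2 at the endpoints):
  F(1) − F(−1) = -53/30 − (83/30) = -68/15.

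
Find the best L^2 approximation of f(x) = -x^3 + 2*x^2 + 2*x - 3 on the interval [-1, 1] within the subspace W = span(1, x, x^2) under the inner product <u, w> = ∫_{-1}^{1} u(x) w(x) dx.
g(x) = 2*x^2 + 7*x/5 - 3

The best approximation g ∈ W is the orthogonal projection of f onto W. Writing g = a_0 + a_1 x + a_2 x^2, the coefficients solve the normal equations G · a = b where
  G_{ij} = <φ_i, φ_j> and b_i = <f, φ_i>, with φ_0 = 1, φ_1 = x, φ_2 = x^2.
G =
  [2, 0, 2/3]
  [0, 2/3, 0]
  [2/3, 0, 2/5],
b = (-14/3, 14/15, -6/5).
Solving gives a_0 = -3, a_1 = 7/5, a_2 = 2, so
  g(x) = 2*x^2 + 7*x/5 - 3.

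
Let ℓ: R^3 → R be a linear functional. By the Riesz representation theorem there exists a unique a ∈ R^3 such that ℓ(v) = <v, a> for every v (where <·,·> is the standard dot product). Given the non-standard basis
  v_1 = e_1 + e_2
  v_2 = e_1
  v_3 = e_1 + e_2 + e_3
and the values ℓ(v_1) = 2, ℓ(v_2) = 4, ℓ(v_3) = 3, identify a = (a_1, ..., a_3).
a = (4, -2, 1)

Write a = (a_1, ..., a_3) in the standard basis. For each basis vector v_i, ℓ(v_i) = <v_i, a> is a linear equation in the a_j's. Collect the n equations into a matrix system V a = ℓ, where row i of V is v_i (expressed in the standard basis). Since V is invertible (lower-triangular with 1s on the diagonal, up to permutation), solve by back-substitution:
  V =
[[1, 1, 0],
 [1, 0, 0],
 [1, 1, 1]]
  V a = (2, 4, 3)
Solving gives a = (4, -2, 1).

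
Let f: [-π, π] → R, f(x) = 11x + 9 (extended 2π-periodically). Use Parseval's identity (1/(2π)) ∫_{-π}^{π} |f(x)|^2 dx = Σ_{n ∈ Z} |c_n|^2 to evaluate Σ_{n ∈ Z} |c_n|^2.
Σ |c_n|^2 = 121π^2/3 + 81

Expand and integrate term by term over [-π, π]:
  ∫ (11x)^2 dx = 121·(2π^3/3); ∫ 2·11·(9)·x dx = 0 (odd integrand); ∫ 9^2 dx = 81·2π.
So (1/(2π)) ∫_{-π}^{π} (11x + 9)^2 dx = 121π^2/3 + 81 = 121π^2/3 + 81.
Parseval ⇒ Σ |c_n|^2 = 121π^2/3 + 81.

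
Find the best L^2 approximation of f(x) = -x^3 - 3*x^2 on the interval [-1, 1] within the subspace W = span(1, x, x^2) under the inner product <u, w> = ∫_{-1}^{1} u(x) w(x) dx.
g(x) = -3*x^2 - 3*x/5

The best approximation g ∈ W is the orthogonal projection of f onto W. Writing g = a_0 + a_1 x + a_2 x^2, the coefficients solve the normal equations G · a = b where
  G_{ij} = <φ_i, φ_j> and b_i = <f, φ_i>, with φ_0 = 1, φ_1 = x, φ_2 = x^2.
G =
  [2, 0, 2/3]
  [0, 2/3, 0]
  [2/3, 0, 2/5],
b = (-2, -2/5, -6/5).
Solving gives a_0 = 0, a_1 = -3/5, a_2 = -3, so
  g(x) = -3*x^2 - 3*x/5.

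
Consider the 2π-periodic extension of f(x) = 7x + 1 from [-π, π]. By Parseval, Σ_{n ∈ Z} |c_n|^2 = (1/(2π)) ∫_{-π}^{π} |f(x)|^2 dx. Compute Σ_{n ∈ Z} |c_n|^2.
Σ |c_n|^2 = 49π^2/3 + 1

Expand and integrate term by term over [-π, π]:
  ∫ (7x)^2 dx = 49·(2π^3/3); ∫ 2·7·(1)·x dx = 0 (odd integrand); ∫ 1^2 dx = 1·2π.
So (1/(2π)) ∫_{-π}^{π} (7x + 1)^2 dx = 49π^2/3 + 1 = 49π^2/3 + 1.
Parseval ⇒ Σ |c_n|^2 = 49π^2/3 + 1.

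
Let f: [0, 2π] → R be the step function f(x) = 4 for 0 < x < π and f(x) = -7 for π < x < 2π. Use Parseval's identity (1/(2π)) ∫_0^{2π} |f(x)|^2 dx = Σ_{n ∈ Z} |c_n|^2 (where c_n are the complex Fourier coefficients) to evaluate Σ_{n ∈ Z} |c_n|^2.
Σ |c_n|^2 = 65/2

Parseval equates the L^2 energy of f (normalised by 1/(2π)) with the ℓ^2 sum of its Fourier coefficients: (1/(2π)) ∫_0^{2π} |f|^2 = Σ |c_n|^2.
Compute the left side: (1/(2π)) [∫_0^π 4^2 dx + ∫_π^{2π} (-7)^2 dx] = (1/(2π)) · (16π + 49π) = (16 + 49)/2 = 65/2.
So Σ_{n ∈ Z} |c_n|^2 = 65/2.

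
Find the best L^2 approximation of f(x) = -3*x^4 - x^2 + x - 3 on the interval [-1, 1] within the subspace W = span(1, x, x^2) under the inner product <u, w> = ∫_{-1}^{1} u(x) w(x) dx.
g(x) = -25*x^2/7 + x - 96/35

The best approximation g ∈ W is the orthogonal projection of f onto W. Writing g = a_0 + a_1 x + a_2 x^2, the coefficients solve the normal equations G · a = b where
  G_{ij} = <φ_i, φ_j> and b_i = <f, φ_i>, with φ_0 = 1, φ_1 = x, φ_2 = x^2.
G =
  [2, 0, 2/3]
  [0, 2/3, 0]
  [2/3, 0, 2/5],
b = (-118/15, 2/3, -114/35).
Solving gives a_0 = -96/35, a_1 = 1, a_2 = -25/7, so
  g(x) = -25*x^2/7 + x - 96/35.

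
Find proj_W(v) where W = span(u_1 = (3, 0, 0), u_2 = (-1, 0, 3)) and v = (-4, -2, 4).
proj_W(v) = (-4, 0, 4)

Set up U = [u_1 | ... | u_2] ∈ R^(3×2). The projector onto W = col(U) is P = U (U^T U)^(-1) U^T.
Compute U^T U =
  [9, -3]
  [-3, 10],
and U^T v = (-12, 16).
Solve U^T U · c = U^T v for the coefficients: c = (-8/9, 4/3). The projection is proj_W(v) = U c.
Check: (v - proj_W(v)) · u_1 = 0  (should be 0).
Check: (v - proj_W(v)) · u_2 = 0  (should be 0).
Result: proj_W(v) = (-4, 0, 4).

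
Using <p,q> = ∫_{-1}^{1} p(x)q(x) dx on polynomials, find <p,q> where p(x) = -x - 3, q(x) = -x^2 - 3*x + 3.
<p,q> = -14

Expand the product: p(x)·q(x) = x^3 + 6*x^2 + 6*x - 9.
∫_{-1}^{1} of each monomial x^k gives [2/(k+1) if k even, 0 if k odd]. Integrating term-by-term (or equivalently evaluating the antiderivative F(x) = x^4/4 + 2*x^3 + 3*x^2 - 9*x at the endpoints):
  F(1) − F(−1) = -15/4 − (41/4) = -14.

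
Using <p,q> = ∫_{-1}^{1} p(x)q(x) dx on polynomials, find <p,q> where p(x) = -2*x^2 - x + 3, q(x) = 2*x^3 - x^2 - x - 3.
<p,q> = -46/3

Expand the product: p(x)·q(x) = -4*x^5 + 9*x^3 + 4*x^2 - 9.
∫_{-1}^{1} of each monomial x^k gives [2/(k+1) if k even, 0 if k odd]. Integrating term-by-term (or equivalently evaluating the antiderivative F(x) = -2*x^6/3 + 9*x^4/4 + 4*x^3/3 - 9*x at the endpoints):
  F(1) − F(−1) = -73/12 − (37/4) = -46/3.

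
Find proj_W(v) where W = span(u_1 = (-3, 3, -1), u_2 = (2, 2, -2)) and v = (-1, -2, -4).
proj_W(v) = (3/14, 3/7, -5/14)

Set up U = [u_1 | ... | u_2] ∈ R^(3×2). The projector onto W = col(U) is P = U (U^T U)^(-1) U^T.
Compute U^T U =
  [19, 2]
  [2, 12],
and U^T v = (1, 2).
Solve U^T U · c = U^T v for the coefficients: c = (1/28, 9/56). The projection is proj_W(v) = U c.
Check: (v - proj_W(v)) · u_1 = 0  (should be 0).
Check: (v - proj_W(v)) · u_2 = 0  (should be 0).
Result: proj_W(v) = (3/14, 3/7, -5/14).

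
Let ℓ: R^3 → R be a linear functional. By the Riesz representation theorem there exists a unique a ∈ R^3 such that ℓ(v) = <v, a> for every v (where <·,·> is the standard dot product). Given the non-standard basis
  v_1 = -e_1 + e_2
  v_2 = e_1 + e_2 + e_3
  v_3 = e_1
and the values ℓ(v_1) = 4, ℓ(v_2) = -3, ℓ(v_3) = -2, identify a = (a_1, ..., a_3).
a = (-2, 2, -3)

Write a = (a_1, ..., a_3) in the standard basis. For each basis vector v_i, ℓ(v_i) = <v_i, a> is a linear equation in the a_j's. Collect the n equations into a matrix system V a = ℓ, where row i of V is v_i (expressed in the standard basis). Since V is invertible (lower-triangular with 1s on the diagonal, up to permutation), solve by back-substitution:
  V =
[[-1, 1, 0],
 [1, 1, 1],
 [1, 0, 0]]
  V a = (4, -3, -2)
Solving gives a = (-2, 2, -3).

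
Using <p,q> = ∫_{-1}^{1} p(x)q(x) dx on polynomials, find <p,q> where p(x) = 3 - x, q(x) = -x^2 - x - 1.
<p,q> = -22/3

Expand the product: p(x)·q(x) = x^3 - 2*x^2 - 2*x - 3.
∫_{-1}^{1} of each monomial x^k gives [2/(k+1) if k even, 0 if k odd]. Integrating term-by-term (or equivalently evaluating the antiderivative F(x) = x^4/4 - 2*x^3/3 - x^2 - 3*x at the endpoints):
  F(1) − F(−1) = -53/12 − (35/12) = -22/3.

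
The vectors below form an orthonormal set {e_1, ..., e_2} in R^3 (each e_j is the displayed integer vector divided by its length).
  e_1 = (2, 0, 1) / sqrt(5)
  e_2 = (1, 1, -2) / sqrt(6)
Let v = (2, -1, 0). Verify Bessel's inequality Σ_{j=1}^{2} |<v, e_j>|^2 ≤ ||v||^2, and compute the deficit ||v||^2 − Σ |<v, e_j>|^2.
Σ |<v, e_j>|^2 = 101/30; ||v||^2 = 5; deficit = 49/30

Write each e_j = u_j / sqrt(<u_j, u_j>) where u_j is the displayed integer vector. Then <v, e_j> = <v, u_j> / sqrt(<u_j, u_j>), so |<v, e_j>|^2 = <v, u_j>^2 / <u_j, u_j>.
Coefficients: <v, e_1> = 4/sqrt(5), <v, e_2> = 1/sqrt(6).
Square and sum: Σ |<v, e_j>|^2 = 101/30.
Compute ||v||^2 = v·v = 5.
Deficit = 5 − 101/30 = 49/30 ≥ 0, confirming Bessel's inequality. (The deficit equals ||v − Σ <v,e_j> e_j||^2, the squared distance from v to span{e_j}.)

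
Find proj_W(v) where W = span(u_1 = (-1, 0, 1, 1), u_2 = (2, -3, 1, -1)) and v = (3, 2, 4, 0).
proj_W(v) = (5/41, -42/41, 37/41, 9/41)

Set up U = [u_1 | ... | u_2] ∈ R^(4×2). The projector onto W = col(U) is P = U (U^T U)^(-1) U^T.
Compute U^T U =
  [3, -2]
  [-2, 15],
and U^T v = (1, 4).
Solve U^T U · c = U^T v for the coefficients: c = (23/41, 14/41). The projection is proj_W(v) = U c.
Check: (v - proj_W(v)) · u_1 = 0  (should be 0).
Check: (v - proj_W(v)) · u_2 = 0  (should be 0).
Result: proj_W(v) = (5/41, -42/41, 37/41, 9/41).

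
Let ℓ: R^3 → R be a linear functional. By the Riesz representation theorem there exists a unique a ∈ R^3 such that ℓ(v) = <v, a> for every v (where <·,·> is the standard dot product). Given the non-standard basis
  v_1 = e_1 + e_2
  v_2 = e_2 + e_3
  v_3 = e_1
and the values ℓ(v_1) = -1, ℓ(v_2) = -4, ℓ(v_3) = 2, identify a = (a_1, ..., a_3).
a = (2, -3, -1)

Write a = (a_1, ..., a_3) in the standard basis. For each basis vector v_i, ℓ(v_i) = <v_i, a> is a linear equation in the a_j's. Collect the n equations into a matrix system V a = ℓ, where row i of V is v_i (expressed in the standard basis). Since V is invertible (lower-triangular with 1s on the diagonal, up to permutation), solve by back-substitution:
  V =
[[1, 1, 0],
 [0, 1, 1],
 [1, 0, 0]]
  V a = (-1, -4, 2)
Solving gives a = (2, -3, -1).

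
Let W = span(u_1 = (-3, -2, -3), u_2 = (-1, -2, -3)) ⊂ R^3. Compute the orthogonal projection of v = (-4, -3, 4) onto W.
proj_W(v) = (-4, 12/13, 18/13)

Set up U = [u_1 | ... | u_2] ∈ R^(3×2). The projector onto W = col(U) is P = U (U^T U)^(-1) U^T.
Compute U^T U =
  [22, 16]
  [16, 14],
and U^T v = (6, -2).
Solve U^T U · c = U^T v for the coefficients: c = (29/13, -35/13). The projection is proj_W(v) = U c.
Check: (v - proj_W(v)) · u_1 = 0  (should be 0).
Check: (v - proj_W(v)) · u_2 = 0  (should be 0).
Result: proj_W(v) = (-4, 12/13, 18/13).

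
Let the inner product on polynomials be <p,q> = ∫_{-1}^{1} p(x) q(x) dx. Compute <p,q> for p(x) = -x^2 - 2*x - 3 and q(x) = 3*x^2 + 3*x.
<p,q> = -56/5

Expand the product: p(x)·q(x) = -3*x^4 - 9*x^3 - 15*x^2 - 9*x.
∫_{-1}^{1} of each monomial x^k gives [2/(k+1) if k even, 0 if k odd]. Integrating term-by-term (or equivalently evaluating the antiderivative F(x) = -3*x^5/5 - 9*x^4/4 - 5*x^3 - 9*x^2/2 at the endpoints):
  F(1) − F(−1) = -247/20 − (-23/20) = -56/5.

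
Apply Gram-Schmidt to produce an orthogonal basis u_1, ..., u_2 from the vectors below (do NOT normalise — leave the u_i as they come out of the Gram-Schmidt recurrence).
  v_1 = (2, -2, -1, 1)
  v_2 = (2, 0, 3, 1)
Orthogonal basis:
  u_1 = (2, -2, -1, 1)
  u_2 = (8/5, 2/5, 16/5, 4/5)

Apply the Gram-Schmidt recurrence
  u_1 = v_1
  u_i = v_i − Σ_{j<i} ((v_i · u_j) / (u_j · u_j)) · u_j.

Step by step this gives:
  u_1 = (2, -2, -1, 1)
  u_2 = (8/5, 2/5, 16/5, 4/5)

Orthogonality check:
  u_2 · u_1 = 0 (should be 0)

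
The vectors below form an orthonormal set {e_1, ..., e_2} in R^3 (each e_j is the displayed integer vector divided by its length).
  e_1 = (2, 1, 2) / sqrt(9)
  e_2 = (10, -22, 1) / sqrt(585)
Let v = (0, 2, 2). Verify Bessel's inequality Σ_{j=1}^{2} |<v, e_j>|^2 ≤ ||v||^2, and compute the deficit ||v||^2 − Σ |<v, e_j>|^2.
Σ |<v, e_j>|^2 = 456/65; ||v||^2 = 8; deficit = 64/65

Write each e_j = u_j / sqrt(<u_j, u_j>) where u_j is the displayed integer vector. Then <v, e_j> = <v, u_j> / sqrt(<u_j, u_j>), so |<v, e_j>|^2 = <v, u_j>^2 / <u_j, u_j>.
Coefficients: <v, e_1> = 6/sqrt(9), <v, e_2> = -42/sqrt(585).
Square and sum: Σ |<v, e_j>|^2 = 456/65.
Compute ||v||^2 = v·v = 8.
Deficit = 8 − 456/65 = 64/65 ≥ 0, confirming Bessel's inequality. (The deficit equals ||v − Σ <v,e_j> e_j||^2, the squared distance from v to span{e_j}.)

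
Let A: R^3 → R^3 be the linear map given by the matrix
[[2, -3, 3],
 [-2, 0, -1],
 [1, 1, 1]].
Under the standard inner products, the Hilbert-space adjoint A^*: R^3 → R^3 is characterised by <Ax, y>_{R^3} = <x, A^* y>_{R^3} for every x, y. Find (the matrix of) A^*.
A^* = A^T =
[[2, -2, 1],
 [-3, 0, 1],
 [3, -1, 1]]

For real matrices with standard dot products, the defining identity <Ax, y> = <x, A^* y> gives (Ax)^T y = x^T (A^*) y, i.e. x^T A^T y = x^T (A^*) y. Since this holds for all x, y, we must have A^* = A^T. Therefore
A^* =
[[2, -2, 1],
 [-3, 0, 1],
 [3, -1, 1]].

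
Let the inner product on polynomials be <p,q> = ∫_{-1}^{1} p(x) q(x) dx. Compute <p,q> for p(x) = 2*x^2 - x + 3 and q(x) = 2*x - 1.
<p,q> = -26/3

Expand the product: p(x)·q(x) = 4*x^3 - 4*x^2 + 7*x - 3.
∫_{-1}^{1} of each monomial x^k gives [2/(k+1) if k even, 0 if k odd]. Integrating term-by-term (or equivalently evaluating the antiderivative F(x) = x^4 - 4*x^3/3 + 7*x^2/2 - 3*x at the endpoints):
  F(1) − F(−1) = 1/6 − (53/6) = -26/3.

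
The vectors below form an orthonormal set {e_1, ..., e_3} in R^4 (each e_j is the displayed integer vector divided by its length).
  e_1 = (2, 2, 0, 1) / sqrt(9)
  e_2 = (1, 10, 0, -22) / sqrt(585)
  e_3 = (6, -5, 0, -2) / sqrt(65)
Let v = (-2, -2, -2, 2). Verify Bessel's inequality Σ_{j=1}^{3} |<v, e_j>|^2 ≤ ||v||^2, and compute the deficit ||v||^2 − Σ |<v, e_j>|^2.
Σ |<v, e_j>|^2 = 12; ||v||^2 = 16; deficit = 4

Write each e_j = u_j / sqrt(<u_j, u_j>) where u_j is the displayed integer vector. Then <v, e_j> = <v, u_j> / sqrt(<u_j, u_j>), so |<v, e_j>|^2 = <v, u_j>^2 / <u_j, u_j>.
Coefficients: <v, e_1> = -6/sqrt(9), <v, e_2> = -66/sqrt(585), <v, e_3> = -6/sqrt(65).
Square and sum: Σ |<v, e_j>|^2 = 12.
Compute ||v||^2 = v·v = 16.
Deficit = 16 − 12 = 4 ≥ 0, confirming Bessel's inequality. (The deficit equals ||v − Σ <v,e_j> e_j||^2, the squared distance from v to span{e_j}.)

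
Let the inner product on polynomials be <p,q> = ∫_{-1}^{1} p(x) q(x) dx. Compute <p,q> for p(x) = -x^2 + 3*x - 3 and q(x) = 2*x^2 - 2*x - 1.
<p,q> = -32/15

Expand the product: p(x)·q(x) = -2*x^4 + 8*x^3 - 11*x^2 + 3*x + 3.
∫_{-1}^{1} of each monomial x^k gives [2/(k+1) if k even, 0 if k odd]. Integrating term-by-term (or equivalently evaluating the antiderivative F(x) = -2*x^5/5 + 2*x^4 - 11*x^3/3 + 3*x^2/2 + 3*x at the endpoints):
  F(1) − F(−1) = 73/30 − (137/30) = -32/15.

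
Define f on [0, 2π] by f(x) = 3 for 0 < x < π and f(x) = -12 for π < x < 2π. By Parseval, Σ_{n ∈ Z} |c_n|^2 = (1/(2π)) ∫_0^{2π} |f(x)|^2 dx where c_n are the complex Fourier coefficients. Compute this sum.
Σ |c_n|^2 = 153/2

Parseval equates the L^2 energy of f (normalised by 1/(2π)) with the ℓ^2 sum of its Fourier coefficients: (1/(2π)) ∫_0^{2π} |f|^2 = Σ |c_n|^2.
Compute the left side: (1/(2π)) [∫_0^π 3^2 dx + ∫_π^{2π} (-12)^2 dx] = (1/(2π)) · (9π + 144π) = (9 + 144)/2 = 153/2.
So Σ_{n ∈ Z} |c_n|^2 = 153/2.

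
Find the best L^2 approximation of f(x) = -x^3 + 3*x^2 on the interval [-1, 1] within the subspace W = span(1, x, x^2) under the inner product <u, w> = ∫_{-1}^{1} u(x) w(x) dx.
g(x) = 3*x^2 - 3*x/5

The best approximation g ∈ W is the orthogonal projection of f onto W. Writing g = a_0 + a_1 x + a_2 x^2, the coefficients solve the normal equations G · a = b where
  G_{ij} = <φ_i, φ_j> and b_i = <f, φ_i>, with φ_0 = 1, φ_1 = x, φ_2 = x^2.
G =
  [2, 0, 2/3]
  [0, 2/3, 0]
  [2/3, 0, 2/5],
b = (2, -2/5, 6/5).
Solving gives a_0 = 0, a_1 = -3/5, a_2 = 3, so
  g(x) = 3*x^2 - 3*x/5.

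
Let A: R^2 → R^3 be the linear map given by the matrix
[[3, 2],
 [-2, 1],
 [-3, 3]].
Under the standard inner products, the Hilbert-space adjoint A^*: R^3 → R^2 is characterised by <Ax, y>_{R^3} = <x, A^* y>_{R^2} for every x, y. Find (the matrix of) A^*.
A^* = A^T =
[[3, -2, -3],
 [2, 1, 3]]

For real matrices with standard dot products, the defining identity <Ax, y> = <x, A^* y> gives (Ax)^T y = x^T (A^*) y, i.e. x^T A^T y = x^T (A^*) y. Since this holds for all x, y, we must have A^* = A^T. Therefore
A^* =
[[3, -2, -3],
 [2, 1, 3]].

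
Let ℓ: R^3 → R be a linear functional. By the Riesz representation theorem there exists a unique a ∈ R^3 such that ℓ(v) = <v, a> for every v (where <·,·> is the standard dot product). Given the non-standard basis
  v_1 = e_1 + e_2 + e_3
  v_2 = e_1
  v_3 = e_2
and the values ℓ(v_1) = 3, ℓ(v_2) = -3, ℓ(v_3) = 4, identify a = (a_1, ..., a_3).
a = (-3, 4, 2)

Write a = (a_1, ..., a_3) in the standard basis. For each basis vector v_i, ℓ(v_i) = <v_i, a> is a linear equation in the a_j's. Collect the n equations into a matrix system V a = ℓ, where row i of V is v_i (expressed in the standard basis). Since V is invertible (lower-triangular with 1s on the diagonal, up to permutation), solve by back-substitution:
  V =
[[1, 1, 1],
 [1, 0, 0],
 [0, 1, 0]]
  V a = (3, -3, 4)
Solving gives a = (-3, 4, 2).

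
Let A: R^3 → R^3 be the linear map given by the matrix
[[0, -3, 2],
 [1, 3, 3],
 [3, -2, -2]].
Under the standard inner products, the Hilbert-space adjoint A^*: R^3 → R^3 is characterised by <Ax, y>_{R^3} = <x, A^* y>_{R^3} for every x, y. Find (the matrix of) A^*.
A^* = A^T =
[[0, 1, 3],
 [-3, 3, -2],
 [2, 3, -2]]

For real matrices with standard dot products, the defining identity <Ax, y> = <x, A^* y> gives (Ax)^T y = x^T (A^*) y, i.e. x^T A^T y = x^T (A^*) y. Since this holds for all x, y, we must have A^* = A^T. Therefore
A^* =
[[0, 1, 3],
 [-3, 3, -2],
 [2, 3, -2]].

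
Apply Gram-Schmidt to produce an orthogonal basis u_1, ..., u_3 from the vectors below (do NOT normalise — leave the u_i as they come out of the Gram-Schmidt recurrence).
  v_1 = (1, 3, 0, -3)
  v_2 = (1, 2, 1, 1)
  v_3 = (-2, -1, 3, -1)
Orthogonal basis:
  u_1 = (1, 3, 0, -3)
  u_2 = (15/19, 26/19, 1, 31/19)
  u_3 = (-22/13, -1/3, 127/39, -35/39)

Apply the Gram-Schmidt recurrence
  u_1 = v_1
  u_i = v_i − Σ_{j<i} ((v_i · u_j) / (u_j · u_j)) · u_j.

Step by step this gives:
  u_1 = (1, 3, 0, -3)
  u_2 = (15/19, 26/19, 1, 31/19)
  u_3 = (-22/13, -1/3, 127/39, -35/39)

Orthogonality check:
  u_2 · u_1 = 0 (should be 0)
  u_3 · u_1 = 0 (should be 0)
  u_3 · u_2 = 0 (should be 0)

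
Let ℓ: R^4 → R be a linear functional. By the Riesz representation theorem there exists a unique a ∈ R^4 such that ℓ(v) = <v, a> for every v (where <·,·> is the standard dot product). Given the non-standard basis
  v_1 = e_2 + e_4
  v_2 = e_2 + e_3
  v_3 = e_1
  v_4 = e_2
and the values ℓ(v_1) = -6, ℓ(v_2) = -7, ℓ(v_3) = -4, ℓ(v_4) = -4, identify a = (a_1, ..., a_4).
a = (-4, -4, -3, -2)

Write a = (a_1, ..., a_4) in the standard basis. For each basis vector v_i, ℓ(v_i) = <v_i, a> is a linear equation in the a_j's. Collect the n equations into a matrix system V a = ℓ, where row i of V is v_i (expressed in the standard basis). Since V is invertible (lower-triangular with 1s on the diagonal, up to permutation), solve by back-substitution:
  V =
[[0, 1, 0, 1],
 [0, 1, 1, 0],
 [1, 0, 0, 0],
 [0, 1, 0, 0]]
  V a = (-6, -7, -4, -4)
Solving gives a = (-4, -4, -3, -2).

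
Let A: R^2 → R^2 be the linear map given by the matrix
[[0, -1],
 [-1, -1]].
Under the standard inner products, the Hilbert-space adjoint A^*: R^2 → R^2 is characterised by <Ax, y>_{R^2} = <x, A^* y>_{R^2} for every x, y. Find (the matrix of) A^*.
A^* = A^T =
[[0, -1],
 [-1, -1]]

For real matrices with standard dot products, the defining identity <Ax, y> = <x, A^* y> gives (Ax)^T y = x^T (A^*) y, i.e. x^T A^T y = x^T (A^*) y. Since this holds for all x, y, we must have A^* = A^T. Therefore
A^* =
[[0, -1],
 [-1, -1]].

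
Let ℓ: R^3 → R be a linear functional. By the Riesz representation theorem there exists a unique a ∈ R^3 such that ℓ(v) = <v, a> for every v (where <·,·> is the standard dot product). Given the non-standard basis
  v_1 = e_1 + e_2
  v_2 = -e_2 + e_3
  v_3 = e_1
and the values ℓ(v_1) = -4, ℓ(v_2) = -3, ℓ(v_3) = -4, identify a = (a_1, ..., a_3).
a = (-4, 0, -3)

Write a = (a_1, ..., a_3) in the standard basis. For each basis vector v_i, ℓ(v_i) = <v_i, a> is a linear equation in the a_j's. Collect the n equations into a matrix system V a = ℓ, where row i of V is v_i (expressed in the standard basis). Since V is invertible (lower-triangular with 1s on the diagonal, up to permutation), solve by back-substitution:
  V =
[[1, 1, 0],
 [0, -1, 1],
 [1, 0, 0]]
  V a = (-4, -3, -4)
Solving gives a = (-4, 0, -3).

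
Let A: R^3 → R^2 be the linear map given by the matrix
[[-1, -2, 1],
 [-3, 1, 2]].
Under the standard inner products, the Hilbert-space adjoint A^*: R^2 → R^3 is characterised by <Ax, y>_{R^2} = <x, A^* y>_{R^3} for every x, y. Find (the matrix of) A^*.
A^* = A^T =
[[-1, -3],
 [-2, 1],
 [1, 2]]

For real matrices with standard dot products, the defining identity <Ax, y> = <x, A^* y> gives (Ax)^T y = x^T (A^*) y, i.e. x^T A^T y = x^T (A^*) y. Since this holds for all x, y, we must have A^* = A^T. Therefore
A^* =
[[-1, -3],
 [-2, 1],
 [1, 2]].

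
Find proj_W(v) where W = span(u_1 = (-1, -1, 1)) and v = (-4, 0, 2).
proj_W(v) = (-2, -2, 2)

Set up U = [u_1 | ... | u_1] ∈ R^(3×1). The projector onto W = col(U) is P = U (U^T U)^(-1) U^T.
Compute U^T U =
  [3],
and U^T v = (6).
Solve U^T U · c = U^T v for the coefficients: c = (2). The projection is proj_W(v) = U c.
Check: (v - proj_W(v)) · u_1 = 0  (should be 0).
Result: proj_W(v) = (-2, -2, 2).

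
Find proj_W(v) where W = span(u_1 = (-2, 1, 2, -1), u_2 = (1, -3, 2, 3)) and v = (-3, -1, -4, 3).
proj_W(v) = (127/107, -46/107, -148/107, 46/107)

Set up U = [u_1 | ... | u_2] ∈ R^(4×2). The projector onto W = col(U) is P = U (U^T U)^(-1) U^T.
Compute U^T U =
  [10, -4]
  [-4, 23],
and U^T v = (-6, 1).
Solve U^T U · c = U^T v for the coefficients: c = (-67/107, -7/107). The projection is proj_W(v) = U c.
Check: (v - proj_W(v)) · u_1 = 0  (should be 0).
Check: (v - proj_W(v)) · u_2 = 0  (should be 0).
Result: proj_W(v) = (127/107, -46/107, -148/107, 46/107).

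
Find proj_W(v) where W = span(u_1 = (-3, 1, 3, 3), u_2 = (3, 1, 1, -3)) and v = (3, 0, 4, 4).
proj_W(v) = (-57/91, 138/91, 295/91, 57/91)

Set up U = [u_1 | ... | u_2] ∈ R^(4×2). The projector onto W = col(U) is P = U (U^T U)^(-1) U^T.
Compute U^T U =
  [28, -14]
  [-14, 20],
and U^T v = (15, 1).
Solve U^T U · c = U^T v for the coefficients: c = (157/182, 17/26). The projection is proj_W(v) = U c.
Check: (v - proj_W(v)) · u_1 = 0  (should be 0).
Check: (v - proj_W(v)) · u_2 = 0  (should be 0).
Result: proj_W(v) = (-57/91, 138/91, 295/91, 57/91).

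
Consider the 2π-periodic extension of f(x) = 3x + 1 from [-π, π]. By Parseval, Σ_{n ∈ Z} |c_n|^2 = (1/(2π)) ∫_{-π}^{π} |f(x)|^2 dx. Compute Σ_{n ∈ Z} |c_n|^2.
Σ |c_n|^2 = 3π^2 + 1

Expand and integrate term by term over [-π, π]:
  ∫ (3x)^2 dx = 9·(2π^3/3); ∫ 2·3·(1)·x dx = 0 (odd integrand); ∫ 1^2 dx = 1·2π.
So (1/(2π)) ∫_{-π}^{π} (3x + 1)^2 dx = 9π^2/3 + 1 = 3π^2 + 1.
Parseval ⇒ Σ |c_n|^2 = 3π^2 + 1.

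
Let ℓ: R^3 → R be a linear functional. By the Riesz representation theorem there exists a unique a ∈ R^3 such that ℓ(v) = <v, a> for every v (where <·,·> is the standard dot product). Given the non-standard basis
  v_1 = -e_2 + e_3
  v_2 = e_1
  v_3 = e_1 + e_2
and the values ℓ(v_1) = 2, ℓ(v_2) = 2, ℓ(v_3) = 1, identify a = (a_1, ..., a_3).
a = (2, -1, 1)

Write a = (a_1, ..., a_3) in the standard basis. For each basis vector v_i, ℓ(v_i) = <v_i, a> is a linear equation in the a_j's. Collect the n equations into a matrix system V a = ℓ, where row i of V is v_i (expressed in the standard basis). Since V is invertible (lower-triangular with 1s on the diagonal, up to permutation), solve by back-substitution:
  V =
[[0, -1, 1],
 [1, 0, 0],
 [1, 1, 0]]
  V a = (2, 2, 1)
Solving gives a = (2, -1, 1).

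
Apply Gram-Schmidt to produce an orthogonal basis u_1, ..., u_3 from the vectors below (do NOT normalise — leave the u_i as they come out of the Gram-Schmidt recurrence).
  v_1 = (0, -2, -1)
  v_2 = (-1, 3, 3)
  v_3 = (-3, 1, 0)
Orthogonal basis:
  u_1 = (0, -2, -1)
  u_2 = (-1, -3/5, 6/5)
  u_3 = (-15/7, 5/7, -10/7)

Apply the Gram-Schmidt recurrence
  u_1 = v_1
  u_i = v_i − Σ_{j<i} ((v_i · u_j) / (u_j · u_j)) · u_j.

Step by step this gives:
  u_1 = (0, -2, -1)
  u_2 = (-1, -3/5, 6/5)
  u_3 = (-15/7, 5/7, -10/7)

Orthogonality check:
  u_2 · u_1 = 0 (should be 0)
  u_3 · u_1 = 0 (should be 0)
  u_3 · u_2 = 0 (should be 0)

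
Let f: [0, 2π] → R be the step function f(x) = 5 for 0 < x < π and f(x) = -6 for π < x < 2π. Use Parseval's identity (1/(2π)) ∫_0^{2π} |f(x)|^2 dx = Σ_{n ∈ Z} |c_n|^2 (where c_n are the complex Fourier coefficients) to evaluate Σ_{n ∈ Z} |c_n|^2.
Σ |c_n|^2 = 61/2

Parseval equates the L^2 energy of f (normalised by 1/(2π)) with the ℓ^2 sum of its Fourier coefficients: (1/(2π)) ∫_0^{2π} |f|^2 = Σ |c_n|^2.
Compute the left side: (1/(2π)) [∫_0^π 5^2 dx + ∫_π^{2π} (-6)^2 dx] = (1/(2π)) · (25π + 36π) = (25 + 36)/2 = 61/2.
So Σ_{n ∈ Z} |c_n|^2 = 61/2.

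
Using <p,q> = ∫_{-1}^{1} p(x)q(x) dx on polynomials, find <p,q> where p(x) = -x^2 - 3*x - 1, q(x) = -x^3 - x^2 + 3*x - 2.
<p,q> = 8/5

Expand the product: p(x)·q(x) = x^5 + 4*x^4 + x^3 - 6*x^2 + 3*x + 2.
∫_{-1}^{1} of each monomial x^k gives [2/(k+1) if k even, 0 if k odd]. Integrating term-by-term (or equivalently evaluating the antiderivative F(x) = x^6/6 + 4*x^5/5 + x^4/4 - 2*x^3 + 3*x^2/2 + 2*x at the endpoints):
  F(1) − F(−1) = 163/60 − (67/60) = 8/5.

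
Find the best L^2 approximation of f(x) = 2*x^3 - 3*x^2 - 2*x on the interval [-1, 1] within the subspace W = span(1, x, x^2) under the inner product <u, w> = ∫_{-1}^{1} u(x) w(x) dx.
g(x) = -3*x^2 - 4*x/5

The best approximation g ∈ W is the orthogonal projection of f onto W. Writing g = a_0 + a_1 x + a_2 x^2, the coefficients solve the normal equations G · a = b where
  G_{ij} = <φ_i, φ_j> and b_i = <f, φ_i>, with φ_0 = 1, φ_1 = x, φ_2 = x^2.
G =
  [2, 0, 2/3]
  [0, 2/3, 0]
  [2/3, 0, 2/5],
b = (-2, -8/15, -6/5).
Solving gives a_0 = 0, a_1 = -4/5, a_2 = -3, so
  g(x) = -3*x^2 - 4*x/5.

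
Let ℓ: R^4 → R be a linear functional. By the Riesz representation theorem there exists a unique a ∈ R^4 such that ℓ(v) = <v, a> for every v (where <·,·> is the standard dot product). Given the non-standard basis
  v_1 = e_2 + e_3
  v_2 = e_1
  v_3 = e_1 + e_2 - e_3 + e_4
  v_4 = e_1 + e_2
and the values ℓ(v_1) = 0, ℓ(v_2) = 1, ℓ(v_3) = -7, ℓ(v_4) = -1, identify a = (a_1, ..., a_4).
a = (1, -2, 2, -4)

Write a = (a_1, ..., a_4) in the standard basis. For each basis vector v_i, ℓ(v_i) = <v_i, a> is a linear equation in the a_j's. Collect the n equations into a matrix system V a = ℓ, where row i of V is v_i (expressed in the standard basis). Since V is invertible (lower-triangular with 1s on the diagonal, up to permutation), solve by back-substitution:
  V =
[[0, 1, 1, 0],
 [1, 0, 0, 0],
 [1, 1, -1, 1],
 [1, 1, 0, 0]]
  V a = (0, 1, -7, -1)
Solving gives a = (1, -2, 2, -4).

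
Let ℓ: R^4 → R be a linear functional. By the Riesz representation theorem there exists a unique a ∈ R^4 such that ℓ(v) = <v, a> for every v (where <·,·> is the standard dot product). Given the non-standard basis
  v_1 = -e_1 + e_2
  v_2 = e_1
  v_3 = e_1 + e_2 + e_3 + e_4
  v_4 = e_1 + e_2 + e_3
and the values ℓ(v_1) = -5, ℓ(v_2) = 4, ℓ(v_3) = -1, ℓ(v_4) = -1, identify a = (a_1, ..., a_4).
a = (4, -1, -4, 0)

Write a = (a_1, ..., a_4) in the standard basis. For each basis vector v_i, ℓ(v_i) = <v_i, a> is a linear equation in the a_j's. Collect the n equations into a matrix system V a = ℓ, where row i of V is v_i (expressed in the standard basis). Since V is invertible (lower-triangular with 1s on the diagonal, up to permutation), solve by back-substitution:
  V =
[[-1, 1, 0, 0],
 [1, 0, 0, 0],
 [1, 1, 1, 1],
 [1, 1, 1, 0]]
  V a = (-5, 4, -1, -1)
Solving gives a = (4, -1, -4, 0).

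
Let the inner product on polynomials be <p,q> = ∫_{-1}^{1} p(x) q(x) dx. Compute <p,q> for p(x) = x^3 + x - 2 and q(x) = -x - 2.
<p,q> = 104/15

Expand the product: p(x)·q(x) = -x^4 - 2*x^3 - x^2 + 4.
∫_{-1}^{1} of each monomial x^k gives [2/(k+1) if k even, 0 if k odd]. Integrating term-by-term (or equivalently evaluating the antiderivative F(x) = -x^5/5 - x^4/2 - x^3/3 + 4*x at the endpoints):
  F(1) − F(−1) = 89/30 − (-119/30) = 104/15.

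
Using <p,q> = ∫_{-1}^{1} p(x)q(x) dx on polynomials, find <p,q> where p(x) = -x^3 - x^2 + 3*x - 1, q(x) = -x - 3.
<p,q> = 32/5

Expand the product: p(x)·q(x) = x^4 + 4*x^3 - 8*x + 3.
∫_{-1}^{1} of each monomial x^k gives [2/(k+1) if k even, 0 if k odd]. Integrating term-by-term (or equivalently evaluating the antiderivative F(x) = x^5/5 + x^4 - 4*x^2 + 3*x at the endpoints):
  F(1) − F(−1) = 1/5 − (-31/5) = 32/5.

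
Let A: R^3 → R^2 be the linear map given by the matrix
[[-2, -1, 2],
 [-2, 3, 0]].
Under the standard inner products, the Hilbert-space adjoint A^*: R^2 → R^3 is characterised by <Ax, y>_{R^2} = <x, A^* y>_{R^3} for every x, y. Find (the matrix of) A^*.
A^* = A^T =
[[-2, -2],
 [-1, 3],
 [2, 0]]

For real matrices with standard dot products, the defining identity <Ax, y> = <x, A^* y> gives (Ax)^T y = x^T (A^*) y, i.e. x^T A^T y = x^T (A^*) y. Since this holds for all x, y, we must have A^* = A^T. Therefore
A^* =
[[-2, -2],
 [-1, 3],
 [2, 0]].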